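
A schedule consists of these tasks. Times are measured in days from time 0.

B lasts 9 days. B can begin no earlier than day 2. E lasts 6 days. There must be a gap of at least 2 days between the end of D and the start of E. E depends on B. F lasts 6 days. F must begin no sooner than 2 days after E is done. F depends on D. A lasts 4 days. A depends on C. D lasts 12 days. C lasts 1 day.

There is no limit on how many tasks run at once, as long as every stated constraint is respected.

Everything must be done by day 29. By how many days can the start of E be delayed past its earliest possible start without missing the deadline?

D can start immediately at day 0; it finishes at day 12.
B cannot begin until its own release at day 2. It runs from day 2 to 2 + 9 = day 11.
For E: D (finishes day 12, plus 2-day gap → day 14); B (finishes day 11). Taking the maximum gives a start of day 14, and it finishes at 14 + 6 = day 20.

Working backward from the deadline:
F has no dependents, so it just needs to finish by day 29. Starting by 29 − 6 = day 23 achieves that.
E has to be done before F (must start by day 23, minus 2-day gap → day 21). That means finishing by day 21, i.e. starting by 21 − 6 = day 15.
So E can start as early as day 14 and as late as day 15, giving 15 − 14 = 1 day of slack.

1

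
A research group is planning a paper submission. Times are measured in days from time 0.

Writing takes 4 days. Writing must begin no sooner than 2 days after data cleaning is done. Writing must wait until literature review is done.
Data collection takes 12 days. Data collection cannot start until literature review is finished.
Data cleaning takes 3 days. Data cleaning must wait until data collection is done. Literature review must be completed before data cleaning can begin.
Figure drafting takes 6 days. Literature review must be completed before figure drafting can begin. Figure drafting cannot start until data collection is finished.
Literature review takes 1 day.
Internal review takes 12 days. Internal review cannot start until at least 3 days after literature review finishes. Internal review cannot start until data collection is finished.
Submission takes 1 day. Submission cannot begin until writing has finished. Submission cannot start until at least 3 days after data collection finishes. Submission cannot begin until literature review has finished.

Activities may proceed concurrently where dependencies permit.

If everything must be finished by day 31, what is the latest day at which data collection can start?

Nothing follows submission; the deadline of day 31 is its only limit. It must start by 31 − 1 = day 30.
Writing feeds into submission (must start by day 30); so writing must finish by day 30 and therefore start by day 26.
Data cleaning must finish before writing (must start by day 26, minus 2-day gap → day 24). With a 3-day duration, data cleaning must start by 24 − 3 = day 21.
Figure drafting has no dependents, so it just needs to finish by day 31. Starting by 31 − 6 = day 25 achieves that.
Nothing follows internal review; the deadline of day 31 is its only limit. It must start by 31 − 12 = day 19.
Data collection has several dependents: data cleaning (must start by day 21); figure drafting (must start by day 25); internal review (must start by day 19); submission (must start by day 30, minus 3-day gap → day 27). The earliest of those limits is day 19, so data collection must start by 19 − 12 = day 7.

7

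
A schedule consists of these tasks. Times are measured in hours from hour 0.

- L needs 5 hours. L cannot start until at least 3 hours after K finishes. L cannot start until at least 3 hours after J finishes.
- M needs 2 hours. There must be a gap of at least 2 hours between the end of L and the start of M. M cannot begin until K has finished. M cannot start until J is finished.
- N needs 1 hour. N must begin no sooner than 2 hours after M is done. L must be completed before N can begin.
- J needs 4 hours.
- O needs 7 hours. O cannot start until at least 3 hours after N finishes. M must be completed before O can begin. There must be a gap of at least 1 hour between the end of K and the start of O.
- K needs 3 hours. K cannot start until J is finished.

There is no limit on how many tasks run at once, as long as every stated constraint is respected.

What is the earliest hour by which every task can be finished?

J has no prerequisites, so it starts at hour 0 and finishes at hour 4.
After J (finishes hour 4), K can start at hour 4 and finishes at hour 7.
L has to wait for K (finishes hour 7, plus 3-hour gap → hour 10); J (finishes hour 4, plus 3-hour gap → hour 7). The latest of these is hour 10, so L runs hour 10 to 10 + 5 = hour 15.
M has to wait for L (finishes hour 15, plus 2-hour gap → hour 17); K (finishes hour 7); J (finishes hour 4). The latest of these is hour 17, so M runs hour 17 to 17 + 2 = hour 19.
N cannot start until M (finishes hour 19, plus 2-hour gap → hour 21); L (finishes hour 15). The controlling bound is hour 21, so N finishes at 21 + 1 = hour 22.
O has to wait for N (finishes hour 22, plus 3-hour gap → hour 25); M (finishes hour 19); K (finishes hour 7, plus 1-hour gap → hour 8). The latest of these is hour 25, so O runs hour 25 to 25 + 7 = hour 32.
All tasks are finished once the last one completes. Finish times: J at 4, K at 7, L at 15, M at 19, N at 22, O at 32. The latest is hour 32.

32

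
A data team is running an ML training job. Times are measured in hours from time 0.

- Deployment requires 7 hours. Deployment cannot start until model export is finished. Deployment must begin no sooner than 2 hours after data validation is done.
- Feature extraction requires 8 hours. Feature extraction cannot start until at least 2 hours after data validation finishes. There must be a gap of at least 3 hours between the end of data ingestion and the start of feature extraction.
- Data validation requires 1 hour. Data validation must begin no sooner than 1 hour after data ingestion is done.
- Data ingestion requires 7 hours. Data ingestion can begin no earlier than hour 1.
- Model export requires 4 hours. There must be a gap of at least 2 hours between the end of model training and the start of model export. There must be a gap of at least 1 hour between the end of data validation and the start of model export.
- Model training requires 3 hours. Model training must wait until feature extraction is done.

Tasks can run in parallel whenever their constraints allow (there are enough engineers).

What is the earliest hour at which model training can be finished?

Data ingestion cannot begin until its own release at hour 1. It runs from hour 1 to 1 + 7 = hour 8.
After data ingestion (finishes hour 8, plus 1-hour gap → hour 9), data validation can start at hour 9 and finishes at hour 10.
Feature extraction has to wait for data validation (finishes hour 10, plus 2-hour gap → hour 12); data ingestion (finishes hour 8, plus 3-hour gap → hour 11). The latest of these is hour 12, so feature extraction runs hour 12 to 12 + 8 = hour 20.
Model training waits on feature extraction (finishes hour 20), so it starts at hour 20 and finishes at 20 + 3 = hour 23.

23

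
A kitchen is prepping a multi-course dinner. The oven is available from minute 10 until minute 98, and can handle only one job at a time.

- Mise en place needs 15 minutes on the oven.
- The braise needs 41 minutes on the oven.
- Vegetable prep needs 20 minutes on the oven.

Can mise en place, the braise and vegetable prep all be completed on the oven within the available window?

Yes

The oven window is 98 − 10 = 88 minutes.
Running back to back, the jobs need 15 + 41 + 20 = 76 minutes on the oven.
Since 76 ≤ 88, they fit within the window.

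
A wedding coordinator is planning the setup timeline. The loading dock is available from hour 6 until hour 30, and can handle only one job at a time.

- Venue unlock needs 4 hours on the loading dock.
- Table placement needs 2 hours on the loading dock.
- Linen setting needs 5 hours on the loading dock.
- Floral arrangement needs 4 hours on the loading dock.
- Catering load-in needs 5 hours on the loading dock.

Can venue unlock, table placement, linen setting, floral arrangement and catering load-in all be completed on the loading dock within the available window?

Yes

The loading dock window is 30 − 6 = 24 hours.
Running back to back, the jobs need 4 + 2 + 5 + 4 + 5 = 20 hours on the loading dock.
Since 20 ≤ 24, they fit within the window.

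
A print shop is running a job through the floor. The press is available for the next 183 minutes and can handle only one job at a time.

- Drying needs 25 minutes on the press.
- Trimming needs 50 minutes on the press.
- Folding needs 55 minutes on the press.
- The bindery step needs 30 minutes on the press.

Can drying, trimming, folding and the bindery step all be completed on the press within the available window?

Yes

Running back to back, the jobs need 25 + 50 + 55 + 30 = 160 minutes on the press.
Since 160 ≤ 183, they fit within the window.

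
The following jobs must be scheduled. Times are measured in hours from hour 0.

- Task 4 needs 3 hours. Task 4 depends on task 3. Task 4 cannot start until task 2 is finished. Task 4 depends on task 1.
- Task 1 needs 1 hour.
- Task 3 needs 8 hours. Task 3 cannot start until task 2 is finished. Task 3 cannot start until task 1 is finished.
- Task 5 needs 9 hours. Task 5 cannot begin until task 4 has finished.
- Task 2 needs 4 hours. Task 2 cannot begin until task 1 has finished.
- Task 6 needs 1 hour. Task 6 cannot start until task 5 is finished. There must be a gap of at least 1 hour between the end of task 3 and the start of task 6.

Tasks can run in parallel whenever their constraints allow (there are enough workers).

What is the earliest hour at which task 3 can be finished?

13

Task 1 can start immediately at hour 0; it finishes at hour 1.
Task 2 cannot begin until task 1 (finishes hour 1). It runs from hour 1 to 1 + 4 = hour 5.
Task 3 needs all of task 2 (finishes hour 5); task 1 (finishes hour 1). That puts its earliest start at hour 5; it finishes at 5 + 8 = hour 13.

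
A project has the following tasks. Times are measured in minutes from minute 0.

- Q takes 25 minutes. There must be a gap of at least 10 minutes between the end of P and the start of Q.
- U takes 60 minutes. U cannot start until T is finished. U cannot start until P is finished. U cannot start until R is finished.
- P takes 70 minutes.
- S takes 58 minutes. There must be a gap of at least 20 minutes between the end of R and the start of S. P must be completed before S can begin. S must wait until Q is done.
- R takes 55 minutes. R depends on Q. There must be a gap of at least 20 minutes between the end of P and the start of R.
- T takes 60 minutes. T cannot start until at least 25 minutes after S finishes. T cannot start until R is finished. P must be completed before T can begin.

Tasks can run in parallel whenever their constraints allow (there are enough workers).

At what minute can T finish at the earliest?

323

P has no prerequisites, so it starts at minute 0 and finishes at minute 70.
Q cannot begin until P (finishes minute 70, plus 10-minute gap → minute 80). It runs from minute 80 to 80 + 25 = minute 105.
For R: Q (finishes minute 105); P (finishes minute 70, plus 20-minute gap → minute 90). Taking the maximum gives a start of minute 105, and it finishes at 105 + 55 = minute 160.
For S: R (finishes minute 160, plus 20-minute gap → minute 180); P (finishes minute 70); Q (finishes minute 105). Taking the maximum gives a start of minute 180, and it finishes at 180 + 58 = minute 238.
T needs all of S (finishes minute 238, plus 25-minute gap → minute 263); R (finishes minute 160); P (finishes minute 70). That puts its earliest start at minute 263; it finishes at 263 + 60 = minute 323.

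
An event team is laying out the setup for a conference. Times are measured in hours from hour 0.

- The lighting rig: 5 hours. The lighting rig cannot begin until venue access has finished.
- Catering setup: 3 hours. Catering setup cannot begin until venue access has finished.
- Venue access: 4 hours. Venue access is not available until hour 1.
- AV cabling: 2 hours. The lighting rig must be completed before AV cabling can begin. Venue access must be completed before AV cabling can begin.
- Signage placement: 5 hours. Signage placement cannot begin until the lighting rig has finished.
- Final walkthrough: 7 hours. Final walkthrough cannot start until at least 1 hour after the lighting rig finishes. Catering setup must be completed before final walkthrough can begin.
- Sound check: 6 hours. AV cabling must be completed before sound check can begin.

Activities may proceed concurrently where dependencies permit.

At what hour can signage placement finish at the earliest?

15

Venue access cannot begin until its own release at hour 1. It runs from hour 1 to 1 + 4 = hour 5.
The lighting rig cannot begin until venue access (finishes hour 5). It runs from hour 5 to 5 + 5 = hour 10.
Signage placement cannot begin until the lighting rig (finishes hour 10). It runs from hour 10 to 10 + 5 = hour 15.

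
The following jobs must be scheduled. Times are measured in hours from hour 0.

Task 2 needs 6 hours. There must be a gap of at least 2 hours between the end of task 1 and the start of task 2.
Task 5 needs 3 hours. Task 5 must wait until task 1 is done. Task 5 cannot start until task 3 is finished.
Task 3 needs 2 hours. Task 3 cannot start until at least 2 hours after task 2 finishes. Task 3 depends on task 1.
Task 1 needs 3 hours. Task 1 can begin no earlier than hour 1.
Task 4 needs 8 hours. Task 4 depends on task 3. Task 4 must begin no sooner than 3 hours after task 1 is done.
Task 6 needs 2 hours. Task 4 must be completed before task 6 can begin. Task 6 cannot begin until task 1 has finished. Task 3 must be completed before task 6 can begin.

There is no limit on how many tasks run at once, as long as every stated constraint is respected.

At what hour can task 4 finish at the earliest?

After its own release at hour 1, task 1 can start at hour 1 and finishes at hour 4.
Task 2 cannot begin until task 1 (finishes hour 4, plus 2-hour gap → hour 6). It runs from hour 6 to 6 + 6 = hour 12.
Task 3 has to wait for task 2 (finishes hour 12, plus 2-hour gap → hour 14); task 1 (finishes hour 4). The latest of these is hour 14, so task 3 runs hour 14 to 14 + 2 = hour 16.
For task 4: task 3 (finishes hour 16); task 1 (finishes hour 4, plus 3-hour gap → hour 7). Taking the maximum gives a start of hour 16, and it finishes at 16 + 8 = hour 24.

24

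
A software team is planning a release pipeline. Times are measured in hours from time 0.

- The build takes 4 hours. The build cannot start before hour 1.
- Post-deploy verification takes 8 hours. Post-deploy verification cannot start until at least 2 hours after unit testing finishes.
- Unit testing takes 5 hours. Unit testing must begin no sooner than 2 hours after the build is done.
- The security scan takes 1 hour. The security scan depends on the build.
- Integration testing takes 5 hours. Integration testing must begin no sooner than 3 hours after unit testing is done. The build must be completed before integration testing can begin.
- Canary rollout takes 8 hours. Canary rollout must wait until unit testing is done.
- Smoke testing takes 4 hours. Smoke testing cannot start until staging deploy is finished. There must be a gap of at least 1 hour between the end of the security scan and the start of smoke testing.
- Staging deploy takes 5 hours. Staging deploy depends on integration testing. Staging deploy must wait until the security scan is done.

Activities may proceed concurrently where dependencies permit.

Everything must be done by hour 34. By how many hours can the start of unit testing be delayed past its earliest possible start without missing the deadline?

The build cannot begin until its own release at hour 1. It runs from hour 1 to 1 + 4 = hour 5.
After the build (finishes hour 5, plus 2-hour gap → hour 7), unit testing can start at hour 7 and finishes at hour 12.

Working backward from the deadline:
Smoke testing has no dependents, so it just needs to finish by hour 34. Starting by 34 − 4 = hour 30 achieves that.
Staging deploy has to be done before smoke testing (must start by hour 30). That means finishing by hour 30, i.e. starting by 30 − 5 = hour 25.
Integration testing has to be done before staging deploy (must start by hour 25). That means finishing by hour 25, i.e. starting by 25 − 5 = hour 20.
Nothing follows canary rollout; the deadline of hour 34 is its only limit. It must start by 34 − 8 = hour 26.
Post-deploy verification must finish by hour 34; it takes 8 hours, so it must start by 34 − 8 = hour 26.
Unit testing has several dependents: integration testing (must start by hour 20, minus 3-hour gap → hour 17); canary rollout (must start by hour 26); post-deploy verification (must start by hour 26, minus 2-hour gap → hour 24). The earliest of those limits is hour 17, so unit testing must start by 17 − 5 = hour 12.
So unit testing can start as early as hour 7 and as late as hour 12, giving 12 − 7 = 5 hours of slack.

5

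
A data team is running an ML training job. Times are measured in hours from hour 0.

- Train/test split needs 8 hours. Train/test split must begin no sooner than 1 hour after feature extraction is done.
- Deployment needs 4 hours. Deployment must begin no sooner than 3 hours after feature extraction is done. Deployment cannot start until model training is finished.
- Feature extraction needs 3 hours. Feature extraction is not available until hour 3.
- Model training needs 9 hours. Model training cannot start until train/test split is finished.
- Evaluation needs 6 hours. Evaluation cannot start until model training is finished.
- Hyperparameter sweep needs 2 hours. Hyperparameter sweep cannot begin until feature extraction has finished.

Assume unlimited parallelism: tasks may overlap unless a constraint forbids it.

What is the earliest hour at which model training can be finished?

Feature extraction waits on its own release at hour 3, so it starts at hour 3 and finishes at 3 + 3 = hour 6.
Train/test split waits on feature extraction (finishes hour 6, plus 1-hour gap → hour 7), so it starts at hour 7 and finishes at 7 + 8 = hour 15.
After train/test split (finishes hour 15), model training can start at hour 15 and finishes at hour 24.

24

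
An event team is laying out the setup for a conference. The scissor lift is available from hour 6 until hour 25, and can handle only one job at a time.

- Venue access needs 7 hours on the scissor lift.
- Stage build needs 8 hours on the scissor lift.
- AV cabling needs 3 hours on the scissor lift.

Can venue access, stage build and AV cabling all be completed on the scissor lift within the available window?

Yes

The scissor lift window is 25 − 6 = 19 hours.
Running back to back, the jobs need 7 + 8 + 3 = 18 hours on the scissor lift.
Since 18 ≤ 19, they fit within the window.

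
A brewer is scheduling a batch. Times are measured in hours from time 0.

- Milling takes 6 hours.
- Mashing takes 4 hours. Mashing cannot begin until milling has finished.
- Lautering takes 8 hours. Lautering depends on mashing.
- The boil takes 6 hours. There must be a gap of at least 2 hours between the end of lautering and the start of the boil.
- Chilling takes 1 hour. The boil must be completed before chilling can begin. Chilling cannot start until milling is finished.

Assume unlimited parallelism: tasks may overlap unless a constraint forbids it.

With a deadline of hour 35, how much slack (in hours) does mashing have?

Milling can start immediately at hour 0; it finishes at hour 6.
Mashing cannot begin until milling (finishes hour 6). It runs from hour 6 to 6 + 4 = hour 10.

Working backward from the deadline:
Nothing follows chilling; the deadline of hour 35 is its only limit. It must start by 35 − 1 = hour 34.
The boil feeds into chilling (must start by hour 34); so the boil must finish by hour 34 and therefore start by hour 28.
Lautering has to be done before the boil (must start by hour 28, minus 2-hour gap → hour 26). That means finishing by hour 26, i.e. starting by 26 − 8 = hour 18.
Mashing feeds into lautering (must start by hour 18); so mashing must finish by hour 18 and therefore start by hour 14.
So mashing can start as early as hour 6 and as late as hour 14, giving 14 − 6 = 8 hours of slack.

8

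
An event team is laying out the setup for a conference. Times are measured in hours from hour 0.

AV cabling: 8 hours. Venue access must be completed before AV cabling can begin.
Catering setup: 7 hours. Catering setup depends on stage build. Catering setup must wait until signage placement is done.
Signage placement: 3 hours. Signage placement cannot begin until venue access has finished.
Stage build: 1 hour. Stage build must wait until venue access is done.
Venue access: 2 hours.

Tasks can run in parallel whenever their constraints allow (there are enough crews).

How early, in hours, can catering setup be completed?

Venue access has no prerequisites, so it starts at hour 0 and finishes at hour 2.
Signage placement cannot begin until venue access (finishes hour 2). It runs from hour 2 to 2 + 3 = hour 5.
Stage build cannot begin until venue access (finishes hour 2). It runs from hour 2 to 2 + 1 = hour 3.
Catering setup needs all of stage build (finishes hour 3); signage placement (finishes hour 5). That puts its earliest start at hour 5; it finishes at 5 + 7 = hour 12.

12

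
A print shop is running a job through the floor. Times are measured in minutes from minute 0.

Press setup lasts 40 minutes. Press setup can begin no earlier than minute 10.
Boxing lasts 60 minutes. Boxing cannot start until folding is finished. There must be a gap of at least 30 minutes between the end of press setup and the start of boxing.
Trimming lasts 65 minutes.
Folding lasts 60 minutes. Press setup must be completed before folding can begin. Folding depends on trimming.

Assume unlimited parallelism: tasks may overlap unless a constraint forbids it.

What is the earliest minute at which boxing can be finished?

Trimming can start immediately at minute 0; it finishes at minute 65.
Press setup cannot begin until its own release at minute 10. It runs from minute 10 to 10 + 40 = minute 50.
Folding cannot start until press setup (finishes minute 50); trimming (finishes minute 65). The controlling bound is minute 65, so folding finishes at 65 + 60 = minute 125.
Boxing cannot start until folding (finishes minute 125); press setup (finishes minute 50, plus 30-minute gap → minute 80). The controlling bound is minute 125, so boxing finishes at 125 + 60 = minute 185.

185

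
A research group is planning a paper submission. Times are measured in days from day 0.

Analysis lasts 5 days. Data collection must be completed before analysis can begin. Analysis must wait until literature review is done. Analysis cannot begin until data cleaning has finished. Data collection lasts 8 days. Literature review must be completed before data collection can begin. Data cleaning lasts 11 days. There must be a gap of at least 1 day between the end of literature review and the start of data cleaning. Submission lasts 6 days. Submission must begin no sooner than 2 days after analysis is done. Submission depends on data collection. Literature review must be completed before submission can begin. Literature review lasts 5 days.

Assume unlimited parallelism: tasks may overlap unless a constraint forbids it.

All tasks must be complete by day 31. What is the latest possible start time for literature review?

1

To finish by day 31, submission (duration 6) must start no later than day 25.
Analysis must finish before submission (must start by day 25, minus 2-day gap → day 23). With a 5-day duration, analysis must start by 23 − 5 = day 18.
For data collection: analysis (must start by day 18); submission (must start by day 25). The most restrictive is day 18; with an 8-day duration, data collection must start by day 10.
Data cleaning feeds into analysis (must start by day 18); so data cleaning must finish by day 18 and therefore start by day 7.
For literature review: data collection (must start by day 10); data cleaning (must start by day 7, minus 1-day gap → day 6); analysis (must start by day 18); submission (must start by day 25). The most restrictive is day 6; with a 5-day duration, literature review must start by day 1.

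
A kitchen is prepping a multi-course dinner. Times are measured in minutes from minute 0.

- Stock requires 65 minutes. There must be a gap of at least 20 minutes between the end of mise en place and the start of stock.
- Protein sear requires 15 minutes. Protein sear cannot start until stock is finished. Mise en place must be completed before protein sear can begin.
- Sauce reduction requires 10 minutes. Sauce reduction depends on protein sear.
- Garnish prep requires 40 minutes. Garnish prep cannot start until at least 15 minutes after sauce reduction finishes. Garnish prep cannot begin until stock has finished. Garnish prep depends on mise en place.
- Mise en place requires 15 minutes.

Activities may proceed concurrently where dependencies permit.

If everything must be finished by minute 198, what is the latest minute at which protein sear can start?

118

To finish by minute 198, garnish prep (duration 40) must start no later than minute 158.
Sauce reduction has to be done before garnish prep (must start by minute 158, minus 15-minute gap → minute 143). That means finishing by minute 143, i.e. starting by 143 − 10 = minute 133.
Since sauce reduction (must start by minute 133) depends on it, protein sear must finish by minute 133. Backing off its 15-minute duration gives a latest start of minute 118.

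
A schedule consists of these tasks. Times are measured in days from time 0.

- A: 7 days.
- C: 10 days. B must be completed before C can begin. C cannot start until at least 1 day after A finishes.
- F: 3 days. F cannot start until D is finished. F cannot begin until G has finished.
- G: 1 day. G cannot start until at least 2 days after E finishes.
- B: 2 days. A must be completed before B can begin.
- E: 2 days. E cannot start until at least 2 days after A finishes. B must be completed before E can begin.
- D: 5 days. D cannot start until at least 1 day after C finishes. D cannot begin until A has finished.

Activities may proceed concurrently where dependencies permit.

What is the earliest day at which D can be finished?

A can start immediately at day 0; it finishes at day 7.
B cannot begin until A (finishes day 7). It runs from day 7 to 7 + 2 = day 9.
For C: B (finishes day 9); A (finishes day 7, plus 1-day gap → day 8). Taking the maximum gives a start of day 9, and it finishes at 9 + 10 = day 19.
For D: C (finishes day 19, plus 1-day gap → day 20); A (finishes day 7). Taking the maximum gives a start of day 20, and it finishes at 20 + 5 = day 25.

25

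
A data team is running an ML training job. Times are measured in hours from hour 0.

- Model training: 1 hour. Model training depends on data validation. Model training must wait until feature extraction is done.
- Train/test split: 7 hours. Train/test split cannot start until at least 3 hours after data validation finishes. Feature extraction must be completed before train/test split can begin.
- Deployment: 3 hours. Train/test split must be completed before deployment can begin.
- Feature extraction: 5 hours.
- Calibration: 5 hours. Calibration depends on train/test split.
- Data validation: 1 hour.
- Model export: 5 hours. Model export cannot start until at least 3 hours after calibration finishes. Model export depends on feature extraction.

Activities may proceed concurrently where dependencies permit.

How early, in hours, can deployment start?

12

Feature extraction has no prerequisites, so it starts at hour 0 and finishes at hour 5.
Data validation has no prerequisites, so it starts at hour 0 and finishes at hour 1.
Train/test split needs all of data validation (finishes hour 1, plus 3-hour gap → hour 4); feature extraction (finishes hour 5). That puts its earliest start at hour 5; it finishes at 5 + 7 = hour 12.
Deployment waits on train/test split (finishes hour 12), so the earliest it can start is hour 12.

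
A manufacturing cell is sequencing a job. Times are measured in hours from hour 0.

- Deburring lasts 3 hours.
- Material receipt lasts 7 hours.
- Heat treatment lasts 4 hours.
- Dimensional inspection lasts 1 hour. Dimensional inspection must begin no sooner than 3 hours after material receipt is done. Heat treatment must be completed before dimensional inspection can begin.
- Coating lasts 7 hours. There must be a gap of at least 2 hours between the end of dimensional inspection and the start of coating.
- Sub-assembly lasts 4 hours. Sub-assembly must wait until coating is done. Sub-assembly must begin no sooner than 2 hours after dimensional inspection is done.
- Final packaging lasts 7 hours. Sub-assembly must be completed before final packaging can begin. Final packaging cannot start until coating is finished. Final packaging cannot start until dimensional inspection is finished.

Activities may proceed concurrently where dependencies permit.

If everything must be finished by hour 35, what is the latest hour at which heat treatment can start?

10

Final packaging must finish by hour 35; it takes 7 hours, so it must start by 35 − 7 = hour 28.
Since final packaging (must start by hour 28) depends on it, sub-assembly must finish by hour 28. Backing off its 4-hour duration gives a latest start of hour 24.
Coating has several dependents: sub-assembly (must start by hour 24); final packaging (must start by hour 28). The earliest of those limits is hour 24, so coating must start by 24 − 7 = hour 17.
Dimensional inspection feeds coating (must start by hour 17, minus 2-hour gap → hour 15); sub-assembly (must start by hour 24, minus 2-hour gap → hour 22); final packaging (must start by hour 28). Taking the minimum, dimensional inspection must finish by hour 15 and start by 15 − 1 = hour 14.
Heat treatment must finish before dimensional inspection (must start by hour 14). With a 4-hour duration, heat treatment must start by 14 − 4 = hour 10.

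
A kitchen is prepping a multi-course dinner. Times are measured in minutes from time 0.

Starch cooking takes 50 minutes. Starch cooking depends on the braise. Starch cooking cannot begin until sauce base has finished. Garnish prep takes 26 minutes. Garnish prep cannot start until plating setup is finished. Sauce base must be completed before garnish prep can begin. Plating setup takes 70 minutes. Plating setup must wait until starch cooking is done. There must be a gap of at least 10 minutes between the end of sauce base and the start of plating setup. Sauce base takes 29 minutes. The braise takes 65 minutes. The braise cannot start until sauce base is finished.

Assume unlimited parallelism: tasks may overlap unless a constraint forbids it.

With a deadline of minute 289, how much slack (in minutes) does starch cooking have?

Sauce base can start immediately at minute 0; it finishes at minute 29.
The braise cannot begin until sauce base (finishes minute 29). It runs from minute 29 to 29 + 65 = minute 94.
Starch cooking cannot start until the braise (finishes minute 94); sauce base (finishes minute 29). The controlling bound is minute 94, so starch cooking finishes at 94 + 50 = minute 144.

Working backward from the deadline:
Nothing follows garnish prep; the deadline of minute 289 is its only limit. It must start by 289 − 26 = minute 263.
Plating setup has to be done before garnish prep (must start by minute 263). That means finishing by minute 263, i.e. starting by 263 − 70 = minute 193.
Since plating setup (must start by minute 193) depends on it, starch cooking must finish by minute 193. Backing off its 50-minute duration gives a latest start of minute 143.
So starch cooking can start as early as minute 94 and as late as minute 143, giving 143 − 94 = 49 minutes of slack.

49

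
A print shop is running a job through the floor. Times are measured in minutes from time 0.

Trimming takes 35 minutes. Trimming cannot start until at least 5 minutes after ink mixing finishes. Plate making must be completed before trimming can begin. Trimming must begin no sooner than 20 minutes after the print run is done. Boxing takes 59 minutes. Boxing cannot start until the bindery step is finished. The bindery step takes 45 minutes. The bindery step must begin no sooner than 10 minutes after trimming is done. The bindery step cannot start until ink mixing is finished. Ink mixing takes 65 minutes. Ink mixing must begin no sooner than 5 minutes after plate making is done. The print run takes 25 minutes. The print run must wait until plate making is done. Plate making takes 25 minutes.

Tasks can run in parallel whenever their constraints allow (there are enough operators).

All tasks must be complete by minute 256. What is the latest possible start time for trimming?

107

Boxing must finish by minute 256; it takes 59 minutes, so it must start by 256 − 59 = minute 197.
The bindery step must finish before boxing (must start by minute 197). With a 45-minute duration, the bindery step must start by 197 − 45 = minute 152.
Since the bindery step (must start by minute 152, minus 10-minute gap → minute 142) depends on it, trimming must finish by minute 142. Backing off its 35-minute duration gives a latest start of minute 107.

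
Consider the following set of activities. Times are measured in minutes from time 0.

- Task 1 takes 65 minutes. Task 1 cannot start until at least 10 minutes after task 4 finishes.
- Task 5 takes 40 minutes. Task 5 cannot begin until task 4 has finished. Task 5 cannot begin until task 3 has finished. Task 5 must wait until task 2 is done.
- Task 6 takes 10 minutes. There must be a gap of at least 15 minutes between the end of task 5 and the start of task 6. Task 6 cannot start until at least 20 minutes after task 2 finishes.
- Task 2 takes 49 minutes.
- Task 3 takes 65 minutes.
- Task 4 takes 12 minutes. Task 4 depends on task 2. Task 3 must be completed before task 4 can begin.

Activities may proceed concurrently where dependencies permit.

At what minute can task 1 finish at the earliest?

Task 3 can start immediately at minute 0; it finishes at minute 65.
Task 2 has no prerequisites, so it starts at minute 0 and finishes at minute 49.
Task 4 cannot start until task 2 (finishes minute 49); task 3 (finishes minute 65). The controlling bound is minute 65, so task 4 finishes at 65 + 12 = minute 77.
Task 1 cannot begin until task 4 (finishes minute 77, plus 10-minute gap → minute 87). It runs from minute 87 to 87 + 65 = minute 152.

152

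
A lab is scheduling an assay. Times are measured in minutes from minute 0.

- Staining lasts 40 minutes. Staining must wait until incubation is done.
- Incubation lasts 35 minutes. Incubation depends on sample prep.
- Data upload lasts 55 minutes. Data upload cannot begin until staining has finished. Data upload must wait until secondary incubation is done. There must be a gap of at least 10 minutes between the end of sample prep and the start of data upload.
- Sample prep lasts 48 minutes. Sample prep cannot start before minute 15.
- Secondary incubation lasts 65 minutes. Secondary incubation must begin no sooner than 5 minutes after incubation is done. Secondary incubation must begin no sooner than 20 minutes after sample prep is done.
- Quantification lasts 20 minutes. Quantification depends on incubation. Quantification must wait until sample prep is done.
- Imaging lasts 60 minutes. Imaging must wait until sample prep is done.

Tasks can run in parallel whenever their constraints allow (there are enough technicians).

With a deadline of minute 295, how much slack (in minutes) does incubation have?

72

Sample prep cannot begin until its own release at minute 15. It runs from minute 15 to 15 + 48 = minute 63.
Incubation waits on sample prep (finishes minute 63), so it starts at minute 63 and finishes at 63 + 35 = minute 98.

Working backward from the deadline:
To finish by minute 295, data upload (duration 55) must start no later than minute 240.
Staining has to be done before data upload (must start by minute 240). That means finishing by minute 240, i.e. starting by 240 − 40 = minute 200.
Secondary incubation has to be done before data upload (must start by minute 240). That means finishing by minute 240, i.e. starting by 240 − 65 = minute 175.
Quantification has no dependents, so it just needs to finish by minute 295. Starting by 295 − 20 = minute 275 achieves that.
Incubation feeds staining (must start by minute 200); secondary incubation (must start by minute 175, minus 5-minute gap → minute 170); quantification (must start by minute 275). Taking the minimum, incubation must finish by minute 170 and start by 170 − 35 = minute 135.
So incubation can start as early as minute 63 and as late as minute 135, giving 135 − 63 = 72 minutes of slack.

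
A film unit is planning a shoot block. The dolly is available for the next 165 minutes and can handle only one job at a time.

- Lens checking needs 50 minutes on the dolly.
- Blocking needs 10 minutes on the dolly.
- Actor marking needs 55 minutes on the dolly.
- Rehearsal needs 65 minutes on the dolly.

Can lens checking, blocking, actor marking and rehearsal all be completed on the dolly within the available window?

No

Running back to back, the jobs need 50 + 10 + 55 + 65 = 180 minutes on the dolly.
Since 180 > 165, they cannot all fit.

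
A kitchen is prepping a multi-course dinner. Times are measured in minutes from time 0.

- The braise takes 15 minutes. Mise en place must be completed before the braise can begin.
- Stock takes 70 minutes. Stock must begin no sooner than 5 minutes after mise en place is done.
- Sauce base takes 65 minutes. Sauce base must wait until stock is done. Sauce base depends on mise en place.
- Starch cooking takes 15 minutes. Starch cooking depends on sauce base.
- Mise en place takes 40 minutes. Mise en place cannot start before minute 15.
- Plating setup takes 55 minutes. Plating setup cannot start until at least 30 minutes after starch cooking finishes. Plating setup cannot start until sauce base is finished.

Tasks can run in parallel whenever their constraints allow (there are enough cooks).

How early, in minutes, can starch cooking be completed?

Mise en place cannot begin until its own release at minute 15. It runs from minute 15 to 15 + 40 = minute 55.
Stock cannot begin until mise en place (finishes minute 55, plus 5-minute gap → minute 60). It runs from minute 60 to 60 + 70 = minute 130.
Sauce base needs all of stock (finishes minute 130); mise en place (finishes minute 55). That puts its earliest start at minute 130; it finishes at 130 + 65 = minute 195.
After sauce base (finishes minute 195), starch cooking can start at minute 195 and finishes at minute 210.

210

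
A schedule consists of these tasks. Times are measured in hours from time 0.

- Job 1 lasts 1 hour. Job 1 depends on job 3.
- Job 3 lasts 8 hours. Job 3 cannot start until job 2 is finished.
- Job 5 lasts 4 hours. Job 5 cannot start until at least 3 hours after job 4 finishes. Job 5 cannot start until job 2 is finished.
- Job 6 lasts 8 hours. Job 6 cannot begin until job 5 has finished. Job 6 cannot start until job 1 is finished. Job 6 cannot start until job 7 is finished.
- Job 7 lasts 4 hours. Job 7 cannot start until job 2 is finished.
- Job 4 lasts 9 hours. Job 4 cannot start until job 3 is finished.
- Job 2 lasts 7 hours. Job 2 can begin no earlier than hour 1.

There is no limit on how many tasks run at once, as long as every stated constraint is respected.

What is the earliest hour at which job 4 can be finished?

25

After its own release at hour 1, job 2 can start at hour 1 and finishes at hour 8.
Job 3 waits on job 2 (finishes hour 8), so it starts at hour 8 and finishes at 8 + 8 = hour 16.
After job 3 (finishes hour 16), job 4 can start at hour 16 and finishes at hour 25.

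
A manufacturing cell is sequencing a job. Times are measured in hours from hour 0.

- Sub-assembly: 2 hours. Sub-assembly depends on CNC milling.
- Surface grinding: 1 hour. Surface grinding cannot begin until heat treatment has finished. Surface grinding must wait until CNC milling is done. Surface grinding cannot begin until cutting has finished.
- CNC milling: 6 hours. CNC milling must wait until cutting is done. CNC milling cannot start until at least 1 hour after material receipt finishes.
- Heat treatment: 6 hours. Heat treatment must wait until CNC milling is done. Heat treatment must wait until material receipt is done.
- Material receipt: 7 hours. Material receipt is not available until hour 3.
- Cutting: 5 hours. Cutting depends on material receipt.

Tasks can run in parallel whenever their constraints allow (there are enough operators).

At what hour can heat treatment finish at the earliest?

27

Material receipt cannot begin until its own release at hour 3. It runs from hour 3 to 3 + 7 = hour 10.
After material receipt (finishes hour 10), cutting can start at hour 10 and finishes at hour 15.
CNC milling cannot start until cutting (finishes hour 15); material receipt (finishes hour 10, plus 1-hour gap → hour 11). The controlling bound is hour 15, so CNC milling finishes at 15 + 6 = hour 21.
For heat treatment: CNC milling (finishes hour 21); material receipt (finishes hour 10). Taking the maximum gives a start of hour 21, and it finishes at 21 + 6 = hour 27.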